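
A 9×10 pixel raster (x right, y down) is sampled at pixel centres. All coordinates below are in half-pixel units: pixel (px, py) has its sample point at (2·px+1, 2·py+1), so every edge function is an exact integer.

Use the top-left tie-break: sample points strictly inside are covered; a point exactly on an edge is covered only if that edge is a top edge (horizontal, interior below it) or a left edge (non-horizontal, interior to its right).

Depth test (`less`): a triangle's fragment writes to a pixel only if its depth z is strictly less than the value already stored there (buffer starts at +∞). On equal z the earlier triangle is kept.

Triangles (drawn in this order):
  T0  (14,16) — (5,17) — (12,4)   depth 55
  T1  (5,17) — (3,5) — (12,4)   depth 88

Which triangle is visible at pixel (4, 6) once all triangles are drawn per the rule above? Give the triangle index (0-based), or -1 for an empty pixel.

T0:
  2·area = 110
  edge (14, 16)→(5, 17): d=(-9,1) right/bottom  bias=-1
  edge (5, 17)→(12, 4): d=(7,-13) top-left  bias=+0
  edge (12, 4)→(14, 16): d=(2,12) right/bottom  bias=-1
    (5,3)@(11, 7): e=[84,8,18] → X
    (6,3)@(13, 7): e=[82,34,-6] → .
    (5,4)@(11, 9): e=[66,22,22] → X
    (6,4)@(13, 9): e=[64,48,-2] → .
    (4,5)@(9, 11): e=[50,10,50] → X
    (6,5)@(13, 11): e=[46,62,2] → X
    (7,5)@(15, 11): e=[44,88,-22] → .
    (4,6)@(9, 13): e=[32,24,54] → X
    (7,6)@(15, 13): e=[26,102,-18] → .
    (3,7)@(7, 15): e=[16,12,82] → X
    (7,7)@(15, 15): e=[8,116,-14] → .
    (2,8)@(5, 17): e=[0,0,110] → .  [on edge]
  covered (12 px):
    . . . . . . . . .
    . . . . . . . . .
    . . . . . . . . .
    . . . . . X . . .
    . . . . . X . . .
    . . . . X X X . .
    . . . . X X X . .
    . . . X X X X . .
    . . . . . . . . .
    . . . . . . . . .
T1:
  2·area = 110
  edge (5, 17)→(3, 5): d=(-2,-12) top-left  bias=+0
  edge (3, 5)→(12, 4): d=(9,-1) top-left  bias=+0
  edge (12, 4)→(5, 17): d=(-7,13) right/bottom  bias=-1
    (1,2)@(3, 5): e=[0,0,110] → X  [on edge]
    (2,2)@(5, 5): e=[24,2,84] → X
    (3,2)@(7, 5): e=[48,4,58] → X
    (4,2)@(9, 5): e=[72,6,32] → X
    (5,2)@(11, 5): e=[96,8,6] → X
    (6,2)@(13, 5): e=[120,10,-20] → .
    (1,3)@(3, 7): e=[-4,18,96] → .
    (2,3)@(5, 7): e=[20,20,70] → X
    (5,3)@(11, 7): e=[92,26,-8] → .
    (2,4)@(5, 9): e=[16,38,56] → X
    (5,4)@(11, 9): e=[88,44,-22] → .
    (2,5)@(5, 11): e=[12,56,42] → X
    (2,8)@(5, 17): e=[0,110,0] → .  [on edge]
  covered (16 px):
    . . . . . . . . .
    . . . . . . . . .
    . X X X X X . . .
    . . X X X . . . .
    . . X X X . . . .
    . . X X . . . . .
    . . X X . . . . .
    . . X . . . . . .
    . . . . . . . . .
    . . . . . . . . .

Z-buffer (winner per pixel, '.' = empty):
  . . . . . . . . .
  . . . . . . . . .
  . 1 1 1 1 1 . . .
  . . 1 1 1 0 . . .
  . . 1 1 1 0 . . .
  . . 1 1 0 0 0 . .
  . . 1 1 0 0 0 . .
  . . 1 0 0 0 0 . .
  . . . . . . . . .
  . . . . . . . . .

Answer: 0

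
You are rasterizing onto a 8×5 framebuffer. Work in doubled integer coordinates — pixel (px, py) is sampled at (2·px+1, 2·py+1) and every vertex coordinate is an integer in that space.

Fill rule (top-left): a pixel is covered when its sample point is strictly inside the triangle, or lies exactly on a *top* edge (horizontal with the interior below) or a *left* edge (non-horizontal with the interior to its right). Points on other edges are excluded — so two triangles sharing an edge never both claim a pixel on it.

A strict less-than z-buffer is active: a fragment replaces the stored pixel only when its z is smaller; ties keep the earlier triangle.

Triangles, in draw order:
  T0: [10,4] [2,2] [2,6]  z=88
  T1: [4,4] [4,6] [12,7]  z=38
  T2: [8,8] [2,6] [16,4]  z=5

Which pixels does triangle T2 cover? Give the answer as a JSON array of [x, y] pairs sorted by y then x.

T0:
  2·area = 32  (B↔C swapped to make it positive)
  edge (10, 4)→(2, 6): d=(-8,2) right/bottom  bias=-1
  edge (2, 6)→(2, 2): d=(0,-4) top-left  bias=+0
  edge (2, 2)→(10, 4): d=(8,2) right/bottom  bias=-1
    (1,1)@(3, 3): e=[22,4,6] → █
    (2,1)@(5, 3): e=[18,12,2] → █
    (3,1)@(7, 3): e=[14,20,-2] → ·
    (1,2)@(3, 5): e=[6,4,22] → █
    (3,2)@(7, 5): e=[-2,20,14] → ·
    (1,3)@(3, 7): e=[-10,4,38] → ·
    (2,3)@(5, 7): e=[-14,12,34] → ·
  covered (4 px):
    · · · · · · · ·
    · █ █ · · · · ·
    · █ █ · · · · ·
    · · · · · · · ·
    · · · · · · · ·
T1:
  2·area = 16  (B↔C swapped to make it positive)
  edge (4, 4)→(12, 7): d=(8,3) right/bottom  bias=-1
  edge (12, 7)→(4, 6): d=(-8,-1) top-left  bias=+0
  edge (4, 6)→(4, 4): d=(0,-2) top-left  bias=+0
    (2,2)@(5, 5): e=[5,9,2] → █
    (3,2)@(7, 5): e=[-1,11,6] → ·
    (2,3)@(5, 7): e=[21,-7,2] → ·
  covered (1 px):
    · · · · · · · ·
    · · · · · · · ·
    · · █ · · · · ·
    · · · · · · · ·
    · · · · · · · ·
T2:
  2·area = 40
  edge (8, 8)→(2, 6): d=(-6,-2) top-left  bias=+0
  edge (2, 6)→(16, 4): d=(14,-2) top-left  bias=+0
  edge (16, 4)→(8, 8): d=(-8,4) right/bottom  bias=-1
    (4,2)@(9, 5): e=[20,0,20] → █  [on edge]
    (5,2)@(11, 5): e=[24,4,12] → █
    (6,2)@(13, 5): e=[28,8,4] → █
    (7,2)@(15, 5): e=[32,12,-4] → ·
    (2,3)@(5, 7): e=[0,20,20] → █  [on edge]
    (3,3)@(7, 7): e=[4,24,12] → █
    (5,3)@(11, 7): e=[12,32,-4] → ·
    (6,3)@(13, 7): e=[16,36,-12] → ·
    (2,4)@(5, 9): e=[-12,48,4] → ·
    (3,4)@(7, 9): e=[-8,52,-4] → ·
    (4,4)@(9, 9): e=[-4,56,-12] → ·
    (5,4)@(11, 9): e=[0,60,-20] → ·  [on edge]
  covered (6 px):
    · · · · · · · ·
    · · · · · · · ·
    · · · · █ █ █ ·
    · · █ █ █ · · ·
    · · · · · · · ·

Result: [[4,2],[5,2],[6,2],[2,3],[3,3],[4,3]]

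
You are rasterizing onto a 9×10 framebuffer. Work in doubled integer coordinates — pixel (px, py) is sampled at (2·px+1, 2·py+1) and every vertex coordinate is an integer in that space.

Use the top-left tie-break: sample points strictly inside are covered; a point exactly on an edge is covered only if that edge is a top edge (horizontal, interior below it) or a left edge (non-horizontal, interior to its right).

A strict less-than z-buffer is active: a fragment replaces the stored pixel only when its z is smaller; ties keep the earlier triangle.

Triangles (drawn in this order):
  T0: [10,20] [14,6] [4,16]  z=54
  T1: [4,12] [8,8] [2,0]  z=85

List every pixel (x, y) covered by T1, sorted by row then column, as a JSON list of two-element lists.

T0:
  2·area = 100  (B↔C swapped to make it positive)
  edge (10, 20)→(4, 16): d=(-6,-4) top-left  bias=+0
  edge (4, 16)→(14, 6): d=(10,-10) top-left  bias=+0
  edge (14, 6)→(10, 20): d=(-4,14) right/bottom  bias=-1
    (8,1)@(17, 3): e=[130,0,-30] → ·  [on edge]
    (7,2)@(15, 5): e=[110,0,-10] → ·  [on edge]
    (6,3)@(13, 7): e=[90,0,10] → █  [on edge]
    (7,3)@(15, 7): e=[98,20,-18] → ·
    (5,4)@(11, 9): e=[70,0,30] → █  [on edge]
    (7,4)@(15, 9): e=[86,40,-26] → ·
    (4,5)@(9, 11): e=[50,0,50] → █  [on edge]
    (6,5)@(13, 11): e=[66,40,-6] → ·
    (3,6)@(7, 13): e=[30,0,70] → █  [on edge]
    (6,6)@(13, 13): e=[54,60,-14] → ·
    (2,7)@(5, 15): e=[10,0,90] → █  [on edge]
    (6,7)@(13, 15): e=[42,80,-22] → ·
    (1,8)@(3, 17): e=[-10,0,110] → ·  [on edge]
    (0,9)@(1, 19): e=[-30,0,130] → ·  [on edge]
  covered (15 px):
    · · · · · · · · ·
    · · · · · · · · ·
    · · · · · · · · ·
    · · · · · · █ · ·
    · · · · · █ █ · ·
    · · · · █ █ · · ·
    · · · █ █ █ · · ·
    · · █ █ █ █ · · ·
    · · · █ █ · · · ·
    · · · · █ · · · ·
T1:
  2·area = 56  (B↔C swapped to make it positive)
  edge (4, 12)→(2, 0): d=(-2,-12) top-left  bias=+0
  edge (2, 0)→(8, 8): d=(6,8) right/bottom  bias=-1
  edge (8, 8)→(4, 12): d=(-4,4) right/bottom  bias=-1
    (7,0)@(15, 1): e=[154,-98,0] → ·  [on edge]
    (1,1)@(3, 3): e=[6,10,40] → █
    (2,1)@(5, 3): e=[30,-6,32] → ·
    (6,1)@(13, 3): e=[126,-70,0] → ·  [on edge]
    (1,2)@(3, 5): e=[2,22,32] → █
    (2,2)@(5, 5): e=[26,6,24] → █
    (3,2)@(7, 5): e=[50,-10,16] → ·
    (5,2)@(11, 5): e=[98,-42,0] → ·  [on edge]
    (1,3)@(3, 7): e=[-2,34,24] → ·
    (2,3)@(5, 7): e=[22,18,16] → █
    (3,3)@(7, 7): e=[46,2,8] → █
    (4,3)@(9, 7): e=[70,-14,0] → ·  [on edge]
    (3,4)@(7, 9): e=[42,14,0] → ·  [on edge]
    (2,5)@(5, 11): e=[14,42,0] → ·  [on edge]
    (1,6)@(3, 13): e=[-14,70,0] → ·  [on edge]
    (0,7)@(1, 15): e=[-42,98,0] → ·  [on edge]
  covered (6 px):
    · · · · · · · · ·
    · █ · · · · · · ·
    · █ █ · · · · · ·
    · · █ █ · · · · ·
    · · █ · · · · · ·
    · · · · · · · · ·
    · · · · · · · · ·
    · · · · · · · · ·
    · · · · · · · · ·
    · · · · · · · · ·

Final: [[1,1],[1,2],[2,2],[2,3],[3,3],[2,4]]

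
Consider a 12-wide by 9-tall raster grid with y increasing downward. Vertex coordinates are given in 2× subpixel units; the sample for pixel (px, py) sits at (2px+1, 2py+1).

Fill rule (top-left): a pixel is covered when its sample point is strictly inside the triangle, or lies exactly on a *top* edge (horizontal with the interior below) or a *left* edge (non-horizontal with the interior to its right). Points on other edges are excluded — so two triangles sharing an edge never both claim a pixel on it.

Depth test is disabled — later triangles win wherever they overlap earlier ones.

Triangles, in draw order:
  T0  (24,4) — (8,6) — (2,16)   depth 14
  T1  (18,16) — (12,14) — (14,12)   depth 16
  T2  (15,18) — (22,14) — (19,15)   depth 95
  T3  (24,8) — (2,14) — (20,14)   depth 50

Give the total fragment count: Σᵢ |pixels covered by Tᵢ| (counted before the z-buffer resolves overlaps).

T0:
  2·area = 148  (B↔C swapped to make it positive)
  edge (24, 4)→(2, 16): d=(-22,12) right/bottom  bias=-1
  edge (2, 16)→(8, 6): d=(6,-10) top-left  bias=+0
  edge (8, 6)→(24, 4): d=(16,-2) top-left  bias=+0
    (5,0)@(11, 1): e=[222,0,-74] → ·  [on edge]
    (8,2)@(17, 5): e=[62,84,2] → █
    (9,2)@(19, 5): e=[38,104,6] → █
    (10,2)@(21, 5): e=[14,124,10] → █
    (11,2)@(23, 5): e=[-10,144,14] → ·
    (4,3)@(9, 7): e=[114,16,18] → █
    (5,3)@(11, 7): e=[90,36,22] → █
    (6,3)@(13, 7): e=[66,56,26] → █
    (7,3)@(15, 7): e=[42,76,30] → █
    (9,3)@(19, 7): e=[-6,116,38] → ·
    (10,3)@(21, 7): e=[-30,136,42] → ·
    (3,4)@(7, 9): e=[94,8,46] → █
    (2,5)@(5, 11): e=[74,0,74] → █  [on edge]
  covered (19 px):
    · · · · · · · · · · · ·
    · · · · · · · · · · · ·
    · · · · · · · · █ █ █ ·
    · · · · █ █ █ █ █ · · ·
    · · · █ █ █ █ · · · · ·
    · · █ █ █ █ · · · · · ·
    · · █ █ · · · · · · · ·
    · █ · · · · · · · · · ·
    · · · · · · · · · · · ·
T1:
  2·area = 16
  edge (18, 16)→(12, 14): d=(-6,-2) top-left  bias=+0
  edge (12, 14)→(14, 12): d=(2,-2) top-left  bias=+0
  edge (14, 12)→(18, 16): d=(4,4) right/bottom  bias=-1
    (1,0)@(3, 1): e=[60,-44,0] → ·  [on edge]
    (2,1)@(5, 3): e=[52,-36,0] → ·  [on edge]
    (11,1)@(23, 3): e=[88,0,-72] → ·  [on edge]
    (3,2)@(7, 5): e=[44,-28,0] → ·  [on edge]
    (10,2)@(21, 5): e=[72,0,-56] → ·  [on edge]
    (4,3)@(9, 7): e=[36,-20,0] → ·  [on edge]
    (9,3)@(19, 7): e=[56,0,-40] → ·  [on edge]
    (5,4)@(11, 9): e=[28,-12,0] → ·  [on edge]
    (8,4)@(17, 9): e=[40,0,-24] → ·  [on edge]
    (1,5)@(3, 11): e=[0,-24,40] → ·  [on edge]
    (6,5)@(13, 11): e=[20,-4,0] → ·  [on edge]
    (7,5)@(15, 11): e=[24,0,-8] → ·  [on edge]
    (4,6)@(9, 13): e=[0,-8,24] → ·  [on edge]
    (6,6)@(13, 13): e=[8,0,8] → █  [on edge]
    (7,6)@(15, 13): e=[12,4,0] → ·  [on edge]
    (5,7)@(11, 15): e=[-8,0,24] → ·  [on edge]
    (7,7)@(15, 15): e=[0,8,8] → █  [on edge]
    (8,7)@(17, 15): e=[4,12,0] → ·  [on edge]
    (4,8)@(9, 17): e=[-24,0,40] → ·  [on edge]
    (9,8)@(19, 17): e=[-4,20,0] → ·  [on edge]
    (10,8)@(21, 17): e=[0,24,-8] → ·  [on edge]
  covered (2 px):
    · · · · · · · · · · · ·
    · · · · · · · · · · · ·
    · · · · · · · · · · · ·
    · · · · · · · · · · · ·
    · · · · · · · · · · · ·
    · · · · · · · · · · · ·
    · · · · · · █ · · · · ·
    · · · · · · · █ · · · ·
    · · · · · · · · · · · ·
T2:
  2·area = 5  (B↔C swapped to make it positive)
  edge (15, 18)→(19, 15): d=(4,-3) top-left  bias=+0
  edge (19, 15)→(22, 14): d=(3,-1) top-left  bias=+0
  edge (22, 14)→(15, 18): d=(-7,4) right/bottom  bias=-1
    (9,7)@(19, 15): e=[0,0,5] → █  [on edge]
    (10,7)@(21, 15): e=[6,2,-3] → ·
    (6,8)@(13, 17): e=[-10,0,15] → ·  [on edge]
    (9,8)@(19, 17): e=[8,6,-9] → ·
  covered (1 px):
    · · · · · · · · · · · ·
    · · · · · · · · · · · ·
    · · · · · · · · · · · ·
    · · · · · · · · · · · ·
    · · · · · · · · · · · ·
    · · · · · · · · · · · ·
    · · · · · · · · · · · ·
    · · · · · · · · · █ · ·
    · · · · · · · · · · · ·
T3:
  2·area = 108  (B↔C swapped to make it positive)
  edge (24, 8)→(20, 14): d=(-4,6) right/bottom  bias=-1
  edge (20, 14)→(2, 14): d=(-18,0) right/bottom  bias=-1
  edge (2, 14)→(24, 8): d=(22,-6) top-left  bias=+0
    (10,4)@(21, 9): e=[14,90,4] → █
    (11,4)@(23, 9): e=[2,90,16] → █
    (6,5)@(13, 11): e=[54,54,0] → █  [on edge]
    (7,5)@(15, 11): e=[42,54,12] → █
    (8,5)@(17, 11): e=[30,54,24] → █
    (9,5)@(19, 11): e=[18,54,36] → █
    (11,5)@(23, 11): e=[-6,54,60] → ·
    (3,6)@(7, 13): e=[82,18,8] → █
    (4,6)@(9, 13): e=[70,18,20] → █
    (5,6)@(11, 13): e=[58,18,32] → █
    (10,6)@(21, 13): e=[-2,18,92] → ·
    (3,7)@(7, 15): e=[74,-18,52] → ·
  covered (14 px):
    · · · · · · · · · · · ·
    · · · · · · · · · · · ·
    · · · · · · · · · · · ·
    · · · · · · · · · · · ·
    · · · · · · · · · · █ █
    · · · · · · █ █ █ █ █ ·
    · · · █ █ █ █ █ █ █ · ·
    · · · · · · · · · · · ·
    · · · · · · · · · · · ·

Final: 36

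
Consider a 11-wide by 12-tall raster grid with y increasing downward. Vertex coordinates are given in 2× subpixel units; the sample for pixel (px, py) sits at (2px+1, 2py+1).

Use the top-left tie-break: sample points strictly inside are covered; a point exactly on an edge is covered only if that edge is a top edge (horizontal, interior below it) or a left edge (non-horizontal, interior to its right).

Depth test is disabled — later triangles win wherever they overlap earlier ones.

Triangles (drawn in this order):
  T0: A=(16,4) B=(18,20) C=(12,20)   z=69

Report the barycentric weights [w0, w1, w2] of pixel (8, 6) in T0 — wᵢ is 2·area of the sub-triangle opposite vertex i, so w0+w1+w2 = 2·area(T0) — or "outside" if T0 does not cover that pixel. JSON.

T0:
  2·area = 96
  edge (16, 4)→(18, 20): d=(2,16) right/bottom  bias=-1
  edge (18, 20)→(12, 20): d=(-6,0) right/bottom  bias=-1
  edge (12, 20)→(16, 4): d=(4,-16) top-left  bias=+0
    (7,4)@(15, 9): e=[26,66,4] → █
    (8,4)@(17, 9): e=[-6,66,36] → ·
    (7,5)@(15, 11): e=[30,54,12] → █
    (8,5)@(17, 11): e=[-2,54,44] → ·
    (7,6)@(15, 13): e=[34,42,20] → █
    (8,6)@(17, 13): e=[2,42,52] → █
    (9,6)@(19, 13): e=[-30,42,84] → ·
    (7,7)@(15, 15): e=[38,30,28] → █
    (9,7)@(19, 15): e=[-26,30,92] → ·
    (6,8)@(13, 17): e=[74,18,4] → █
    (9,8)@(19, 17): e=[-22,18,100] → ·
    (6,9)@(13, 19): e=[78,6,12] → █
  covered (12 px):
    · · · · · · · · · · ·
    · · · · · · · · · · ·
    · · · · · · · · · · ·
    · · · · · · · · · · ·
    · · · · · · · █ · · ·
    · · · · · · · █ · · ·
    · · · · · · · █ █ · ·
    · · · · · · · █ █ · ·
    · · · · · · █ █ █ · ·
    · · · · · · █ █ █ · ·
    · · · · · · · · · · ·
    · · · · · · · · · · ·

Final: [42,52,2]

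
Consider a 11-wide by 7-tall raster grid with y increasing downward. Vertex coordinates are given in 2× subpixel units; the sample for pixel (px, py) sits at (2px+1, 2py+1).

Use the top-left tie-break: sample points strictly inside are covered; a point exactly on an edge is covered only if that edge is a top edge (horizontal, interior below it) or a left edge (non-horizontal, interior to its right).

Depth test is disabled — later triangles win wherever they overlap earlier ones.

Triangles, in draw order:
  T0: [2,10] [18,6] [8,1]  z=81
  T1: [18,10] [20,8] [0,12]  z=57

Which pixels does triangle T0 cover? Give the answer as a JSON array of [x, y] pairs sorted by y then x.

T0:
  2·area = 120  (B↔C swapped to make it positive)
  edge (2, 10)→(8, 1): d=(6,-9) top-left  bias=+0
  edge (8, 1)→(18, 6): d=(10,5) right/bottom  bias=-1
  edge (18, 6)→(2, 10): d=(-16,4) right/bottom  bias=-1
    (3,1)@(7, 3): e=[3,25,92] → #
    (4,1)@(9, 3): e=[21,15,84] → #
    (5,1)@(11, 3): e=[39,5,76] → #
    (6,1)@(13, 3): e=[57,-5,68] → ·
    (3,2)@(7, 5): e=[15,45,60] → #
    (6,2)@(13, 5): e=[69,15,36] → #
    (7,2)@(15, 5): e=[87,5,28] → #
    (8,2)@(17, 5): e=[105,-5,20] → ·
    (2,3)@(5, 7): e=[9,75,36] → #
    (7,3)@(15, 7): e=[99,25,-4] → ·
    (1,4)@(3, 9): e=[3,105,12] → #
    (3,4)@(7, 9): e=[39,85,-4] → ·
  covered (15 px):
    · · · · · · · · · · ·
    · · · # # # · · · · ·
    · · · # # # # # · · ·
    · · # # # # # · · · ·
    · # # · · · · · · · ·
    · · · · · · · · · · ·
    · · · · · · · · · · ·
T1:
  2·area = 32  (B↔C swapped to make it positive)
  edge (18, 10)→(0, 12): d=(-18,2) right/bottom  bias=-1
  edge (0, 12)→(20, 8): d=(20,-4) top-left  bias=+0
  edge (20, 8)→(18, 10): d=(-2,2) right/bottom  bias=-1
    (10,3)@(21, 7): e=[48,-16,0] → ·  [on edge]
    (7,4)@(15, 9): e=[24,0,8] → #  [on edge]
    (8,4)@(17, 9): e=[20,8,4] → #
    (9,4)@(19, 9): e=[16,16,0] → ·  [on edge]
    (2,5)@(5, 11): e=[8,0,24] → #  [on edge]
    (3,5)@(7, 11): e=[4,8,20] → #
    (4,5)@(9, 11): e=[0,16,16] → ·  [on edge]
    (7,5)@(15, 11): e=[-12,40,4] → ·
    (8,5)@(17, 11): e=[-16,48,0] → ·  [on edge]
    (2,6)@(5, 13): e=[-28,40,20] → ·
    (3,6)@(7, 13): e=[-32,48,16] → ·
    (7,6)@(15, 13): e=[-48,80,0] → ·  [on edge]
  covered (4 px):
    · · · · · · · · · · ·
    · · · · · · · · · · ·
    · · · · · · · · · · ·
    · · · · · · · · · · ·
    · · · · · · · # # · ·
    · · # # · · · · · · ·
    · · · · · · · · · · ·

Result: [[3,1],[4,1],[5,1],[3,2],[4,2],[5,2],[6,2],[7,2],[2,3],[3,3],[4,3],[5,3],[6,3],[1,4],[2,4]]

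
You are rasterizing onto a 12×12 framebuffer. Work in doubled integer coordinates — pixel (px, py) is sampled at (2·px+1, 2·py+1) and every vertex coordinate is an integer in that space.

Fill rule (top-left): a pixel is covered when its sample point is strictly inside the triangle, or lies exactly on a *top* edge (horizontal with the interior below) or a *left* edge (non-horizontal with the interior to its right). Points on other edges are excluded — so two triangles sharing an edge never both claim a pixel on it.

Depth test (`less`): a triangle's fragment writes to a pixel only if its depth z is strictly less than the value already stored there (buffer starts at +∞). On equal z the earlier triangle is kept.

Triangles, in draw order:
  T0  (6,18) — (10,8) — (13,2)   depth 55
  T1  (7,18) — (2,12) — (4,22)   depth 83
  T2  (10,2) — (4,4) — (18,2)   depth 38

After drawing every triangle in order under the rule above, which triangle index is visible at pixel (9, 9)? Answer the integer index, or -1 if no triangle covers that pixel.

T0:
  2·area = 6
  edge (6, 18)→(10, 8): d=(4,-10) top-left  bias=+0
  edge (10, 8)→(13, 2): d=(3,-6) top-left  bias=+0
  edge (13, 2)→(6, 18): d=(-7,16) right/bottom  bias=-1
    (4,5)@(9, 11): e=[2,3,1] → X
    (5,5)@(11, 11): e=[22,15,-31] → .
    (4,6)@(9, 13): e=[10,9,-13] → .
  covered (1 px):
    . . . . . . . . . . . .
    . . . . . . . . . . . .
    . . . . . . . . . . . .
    . . . . . . . . . . . .
    . . . . . . . . . . . .
    . . . . X . . . . . . .
    . . . . . . . . . . . .
    . . . . . . . . . . . .
    . . . . . . . . . . . .
    . . . . . . . . . . . .
    . . . . . . . . . . . .
    . . . . . . . . . . . .
T1:
  2·area = 38  (B↔C swapped to make it positive)
  edge (7, 18)→(4, 22): d=(-3,4) right/bottom  bias=-1
  edge (4, 22)→(2, 12): d=(-2,-10) top-left  bias=+0
  edge (2, 12)→(7, 18): d=(5,6) right/bottom  bias=-1
    (0,3)@(1, 7): e=[57,0,-19] → .  [on edge]
    (1,7)@(3, 15): e=[25,4,9] → X
    (2,7)@(5, 15): e=[17,24,-3] → .
    (1,8)@(3, 17): e=[19,0,19] → X  [on edge]
    (2,8)@(5, 17): e=[11,20,7] → X
    (3,8)@(7, 17): e=[3,40,-5] → .
    (1,9)@(3, 19): e=[13,-4,29] → .
    (2,9)@(5, 19): e=[5,16,17] → X
    (3,9)@(7, 19): e=[-3,36,5] → .
    (2,10)@(5, 21): e=[-1,12,27] → .
  covered (4 px):
    . . . . . . . . . . . .
    . . . . . . . . . . . .
    . . . . . . . . . . . .
    . . . . . . . . . . . .
    . . . . . . . . . . . .
    . . . . . . . . . . . .
    . . . . . . . . . . . .
    . X . . . . . . . . . .
    . X X . . . . . . . . .
    . . X . . . . . . . . .
    . . . . . . . . . . . .
    . . . . . . . . . . . .
T2:
  2·area = 16  (B↔C swapped to make it positive)
  edge (10, 2)→(18, 2): d=(8,0) top-left  bias=+0
  edge (18, 2)→(4, 4): d=(-14,2) right/bottom  bias=-1
  edge (4, 4)→(10, 2): d=(6,-2) top-left  bias=+0
    (6,0)@(13, 1): e=[-8,24,0] → .  [on edge]
    (3,1)@(7, 3): e=[8,8,0] → X  [on edge]
    (4,1)@(9, 3): e=[8,4,4] → X
    (5,1)@(11, 3): e=[8,0,8] → .  [on edge]
    (0,2)@(1, 5): e=[24,-8,0] → .  [on edge]
    (3,2)@(7, 5): e=[24,-20,12] → .
    (4,2)@(9, 5): e=[24,-24,16] → .
  covered (2 px):
    . . . . . . . . . . . .
    . . . X X . . . . . . .
    . . . . . . . . . . . .
    . . . . . . . . . . . .
    . . . . . . . . . . . .
    . . . . . . . . . . . .
    . . . . . . . . . . . .
    . . . . . . . . . . . .
    . . . . . . . . . . . .
    . . . . . . . . . . . .
    . . . . . . . . . . . .
    . . . . . . . . . . . .

Z-buffer (winner per pixel, '.' = empty):
  . . . . . . . . . . . .
  . . . 2 2 . . . . . . .
  . . . . . . . . . . . .
  . . . . . . . . . . . .
  . . . . . . . . . . . .
  . . . . 0 . . . . . . .
  . . . . . . . . . . . .
  . 1 . . . . . . . . . .
  . 1 1 . . . . . . . . .
  . . 1 . . . . . . . . .
  . . . . . . . . . . . .
  . . . . . . . . . . . .

Result: -1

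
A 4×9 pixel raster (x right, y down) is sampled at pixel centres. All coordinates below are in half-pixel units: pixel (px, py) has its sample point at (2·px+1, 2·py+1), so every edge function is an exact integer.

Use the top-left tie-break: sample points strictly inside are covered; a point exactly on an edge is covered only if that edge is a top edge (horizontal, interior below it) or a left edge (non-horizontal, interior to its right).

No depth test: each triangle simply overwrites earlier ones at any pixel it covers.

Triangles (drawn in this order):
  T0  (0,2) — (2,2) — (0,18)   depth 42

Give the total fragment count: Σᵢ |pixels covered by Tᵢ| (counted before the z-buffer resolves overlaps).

T0:
  2·area = 32
  edge (0, 2)→(2, 2): d=(2,0) top-left  bias=+0
  edge (2, 2)→(0, 18): d=(-2,16) right/bottom  bias=-1
  edge (0, 18)→(0, 2): d=(0,-16) top-left  bias=+0
    (0,1)@(1, 3): e=[2,14,16] → #
    (1,1)@(3, 3): e=[2,-18,48] → ·
    (0,2)@(1, 5): e=[6,10,16] → #
    (1,2)@(3, 5): e=[6,-22,48] → ·
    (0,3)@(1, 7): e=[10,6,16] → #
    (1,3)@(3, 7): e=[10,-26,48] → ·
    (0,4)@(1, 9): e=[14,2,16] → #
    (1,4)@(3, 9): e=[14,-30,48] → ·
    (0,5)@(1, 11): e=[18,-2,16] → ·
  covered (4 px):
    · · · ·
    # · · ·
    # · · ·
    # · · ·
    # · · ·
    · · · ·
    · · · ·
    · · · ·
    · · · ·

Result: 4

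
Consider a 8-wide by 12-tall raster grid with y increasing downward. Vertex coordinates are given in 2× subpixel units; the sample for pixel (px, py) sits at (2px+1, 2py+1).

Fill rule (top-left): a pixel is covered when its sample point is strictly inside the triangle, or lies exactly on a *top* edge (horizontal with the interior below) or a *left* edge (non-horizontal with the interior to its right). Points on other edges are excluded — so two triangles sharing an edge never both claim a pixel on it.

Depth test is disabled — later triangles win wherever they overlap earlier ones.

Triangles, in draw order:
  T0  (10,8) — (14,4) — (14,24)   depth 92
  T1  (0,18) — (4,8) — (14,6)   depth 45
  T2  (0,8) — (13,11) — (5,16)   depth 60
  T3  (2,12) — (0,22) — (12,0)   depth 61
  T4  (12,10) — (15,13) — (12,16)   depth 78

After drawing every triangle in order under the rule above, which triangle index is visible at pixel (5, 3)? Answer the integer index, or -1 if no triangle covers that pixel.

T0:
  2·area = 80
  edge (10, 8)→(14, 4): d=(4,-4) top-left  bias=+0
  edge (14, 4)→(14, 24): d=(0,20) right/bottom  bias=-1
  edge (14, 24)→(10, 8): d=(-4,-16) top-left  bias=+0
    (7,1)@(15, 3): e=[0,-20,100] → .  [on edge]
    (6,2)@(13, 5): e=[0,20,60] → X  [on edge]
    (7,2)@(15, 5): e=[8,-20,92] → .
    (5,3)@(11, 7): e=[0,60,20] → X  [on edge]
    (7,3)@(15, 7): e=[16,-20,84] → .
    (4,4)@(9, 9): e=[0,100,-20] → .  [on edge]
    (5,4)@(11, 9): e=[8,60,12] → X
    (7,4)@(15, 9): e=[24,-20,76] → .
    (3,5)@(7, 11): e=[0,140,-60] → .  [on edge]
    (5,5)@(11, 11): e=[16,60,4] → X
    (7,5)@(15, 11): e=[32,-20,68] → .
    (2,6)@(5, 13): e=[0,180,-100] → .  [on edge]
    (1,7)@(3, 15): e=[0,220,-140] → .  [on edge]
    (0,8)@(1, 17): e=[0,260,-180] → .  [on edge]
  covered (11 px):
    . . . . . . . .
    . . . . . . . .
    . . . . . . X .
    . . . . . X X .
    . . . . . X X .
    . . . . . X X .
    . . . . . . X .
    . . . . . . X .
    . . . . . . X .
    . . . . . . X .
    . . . . . . . .
    . . . . . . . .
T1:
  2·area = 92
  edge (0, 18)→(4, 8): d=(4,-10) top-left  bias=+0
  edge (4, 8)→(14, 6): d=(10,-2) top-left  bias=+0
  edge (14, 6)→(0, 18): d=(-14,12) right/bottom  bias=-1
    (4,3)@(9, 7): e=[46,0,46] → X  [on edge]
    (5,3)@(11, 7): e=[66,4,22] → X
    (6,3)@(13, 7): e=[86,8,-2] → .
    (2,4)@(5, 9): e=[14,12,66] → X
    (3,4)@(7, 9): e=[34,16,42] → X
    (5,4)@(11, 9): e=[74,24,-6] → .
    (1,5)@(3, 11): e=[2,28,62] → X
    (4,5)@(9, 11): e=[62,40,-10] → .
    (1,6)@(3, 13): e=[10,48,34] → X
    (3,6)@(7, 13): e=[50,56,-14] → .
    (1,7)@(3, 15): e=[18,68,6] → X
    (2,7)@(5, 15): e=[38,72,-18] → .
  covered (12 px):
    . . . . . . . .
    . . . . . . . .
    . . . . . . . .
    . . . . X X . .
    . . X X X . . .
    . X X X . . . .
    . X X . . . . .
    . X . . . . . .
    X . . . . . . .
    . . . . . . . .
    . . . . . . . .
    . . . . . . . .
T2:
  2·area = 89
  edge (0, 8)→(13, 11): d=(13,3) right/bottom  bias=-1
  edge (13, 11)→(5, 16): d=(-8,5) right/bottom  bias=-1
  edge (5, 16)→(0, 8): d=(-5,-8) top-left  bias=+0
    (0,4)@(1, 9): e=[10,76,3] → X
    (1,4)@(3, 9): e=[4,66,19] → X
    (2,4)@(5, 9): e=[-2,56,35] → .
    (0,5)@(1, 11): e=[36,60,-7] → .
    (1,5)@(3, 11): e=[30,50,9] → X
    (2,5)@(5, 11): e=[24,40,25] → X
    (3,5)@(7, 11): e=[18,30,41] → X
    (4,5)@(9, 11): e=[12,20,57] → X
    (5,5)@(11, 11): e=[6,10,73] → X
    (6,5)@(13, 11): e=[0,0,89] → .  [on edge]
    (1,6)@(3, 13): e=[56,34,-1] → .
    (2,6)@(5, 13): e=[50,24,15] → X
  covered (11 px):
    . . . . . . . .
    . . . . . . . .
    . . . . . . . .
    . . . . . . . .
    X X . . . . . .
    . X X X X X . .
    . . X X X . . .
    . . X . . . . .
    . . . . . . . .
    . . . . . . . .
    . . . . . . . .
    . . . . . . . .
T3:
  2·area = 76  (B↔C swapped to make it positive)
  edge (2, 12)→(12, 0): d=(10,-12) top-left  bias=+0
  edge (12, 0)→(0, 22): d=(-12,22) right/bottom  bias=-1
  edge (0, 22)→(2, 12): d=(2,-10) top-left  bias=+0
    (4,2)@(9, 5): e=[14,6,56] → X
    (5,2)@(11, 5): e=[38,-38,76] → .
    (1,3)@(3, 7): e=[-38,114,0] → .  [on edge]
    (3,3)@(7, 7): e=[10,26,40] → X
    (4,3)@(9, 7): e=[34,-18,60] → .
    (2,4)@(5, 9): e=[6,46,24] → X
    (4,4)@(9, 9): e=[54,-42,64] → .
    (1,5)@(3, 11): e=[2,66,8] → X
    (3,5)@(7, 11): e=[50,-22,48] → .
    (1,6)@(3, 13): e=[22,42,12] → X
    (2,6)@(5, 13): e=[46,-2,32] → .
    (1,7)@(3, 15): e=[42,18,16] → X
    (0,8)@(1, 17): e=[38,38,0] → X  [on edge]
  covered (10 px):
    . . . . . . . .
    . . . . . . . .
    . . . . X . . .
    . . . X . . . .
    . . X X . . . .
    . X X . . . . .
    . X . . . . . .
    . X . . . . . .
    X . . . . . . .
    X . . . . . . .
    . . . . . . . .
    . . . . . . . .
T4:
  2·area = 18
  edge (12, 10)→(15, 13): d=(3,3) right/bottom  bias=-1
  edge (15, 13)→(12, 16): d=(-3,3) right/bottom  bias=-1
  edge (12, 16)→(12, 10): d=(0,-6) top-left  bias=+0
    (1,0)@(3, 1): e=[0,72,-54] → .  [on edge]
    (2,1)@(5, 3): e=[0,60,-42] → .  [on edge]
    (3,2)@(7, 5): e=[0,48,-30] → .  [on edge]
    (4,3)@(9, 7): e=[0,36,-18] → .  [on edge]
    (5,4)@(11, 9): e=[0,24,-6] → .  [on edge]
    (6,5)@(13, 11): e=[0,12,6] → .  [on edge]
    (6,6)@(13, 13): e=[6,6,6] → X
    (7,6)@(15, 13): e=[0,0,18] → .  [on edge]
    (6,7)@(13, 15): e=[12,0,6] → .  [on edge]
    (5,8)@(11, 17): e=[24,0,-6] → .  [on edge]
    (4,9)@(9, 19): e=[36,0,-18] → .  [on edge]
    (3,10)@(7, 21): e=[48,0,-30] → .  [on edge]
    (2,11)@(5, 23): e=[60,0,-42] → .  [on edge]
  covered (1 px):
    . . . . . . . .
    . . . . . . . .
    . . . . . . . .
    . . . . . . . .
    . . . . . . . .
    . . . . . . . .
    . . . . . . X .
    . . . . . . . .
    . . . . . . . .
    . . . . . . . .
    . . . . . . . .
    . . . . . . . .

Z-buffer (winner per pixel, '.' = empty):
  . . . . . . . .
  . . . . . . . .
  . . . . 3 . 0 .
  . . . 3 1 1 0 .
  2 2 3 3 1 0 0 .
  . 3 3 2 2 2 0 .
  . 3 2 2 2 . 4 .
  . 3 2 . . . 0 .
  3 . . . . . 0 .
  3 . . . . . 0 .
  . . . . . . . .
  . . . . . . . .

Result: 1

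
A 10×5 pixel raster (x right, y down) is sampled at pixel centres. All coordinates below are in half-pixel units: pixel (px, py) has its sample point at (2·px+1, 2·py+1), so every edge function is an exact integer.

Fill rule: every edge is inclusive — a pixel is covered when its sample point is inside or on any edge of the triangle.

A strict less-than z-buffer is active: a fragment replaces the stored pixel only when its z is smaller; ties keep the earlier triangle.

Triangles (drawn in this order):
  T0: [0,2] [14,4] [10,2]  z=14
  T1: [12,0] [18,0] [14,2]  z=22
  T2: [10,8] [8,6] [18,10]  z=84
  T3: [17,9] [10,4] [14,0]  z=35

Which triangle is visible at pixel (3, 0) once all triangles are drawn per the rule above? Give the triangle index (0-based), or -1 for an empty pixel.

T0:
  2·area = 20  (B↔C swapped to make it positive)
  edge (0, 2)→(10, 2): d=(10,0) inclusive
  edge (10, 2)→(14, 4): d=(4,2) inclusive
  edge (14, 4)→(0, 2): d=(-14,-2) inclusive
    (3,1)@(7, 3): e=[10,10,0] → X  [on edge]
    (4,1)@(9, 3): e=[10,6,4] → X
    (5,1)@(11, 3): e=[10,2,8] → X
    (6,1)@(13, 3): e=[10,-2,12] → .
    (3,2)@(7, 5): e=[30,18,-28] → .
    (4,2)@(9, 5): e=[30,14,-24] → .
    (5,2)@(11, 5): e=[30,10,-20] → .
  covered (3 px):
    . . . . . . . . . .
    . . . X X X . . . .
    . . . . . . . . . .
    . . . . . . . . . .
    . . . . . . . . . .
T1:
  2·area = 12
  edge (12, 0)→(18, 0): d=(6,0) inclusive
  edge (18, 0)→(14, 2): d=(-4,2) inclusive
  edge (14, 2)→(12, 0): d=(-2,-2) inclusive
    (6,0)@(13, 1): e=[6,6,0] → X  [on edge]
    (7,0)@(15, 1): e=[6,2,4] → X
    (8,0)@(17, 1): e=[6,-2,8] → .
    (6,1)@(13, 3): e=[18,-2,-4] → .
    (7,1)@(15, 3): e=[18,-6,0] → .  [on edge]
    (8,2)@(17, 5): e=[30,-18,0] → .  [on edge]
    (9,3)@(19, 7): e=[42,-30,0] → .  [on edge]
  covered (2 px):
    . . . . . . X X . .
    . . . . . . . . . .
    . . . . . . . . . .
    . . . . . . . . . .
    . . . . . . . . . .
T2:
  2·area = 12
  edge (10, 8)→(8, 6): d=(-2,-2) inclusive
  edge (8, 6)→(18, 10): d=(10,4) inclusive
  edge (18, 10)→(10, 8): d=(-8,-2) inclusive
    (1,0)@(3, 1): e=[0,-30,42] → .  [on edge]
    (2,1)@(5, 3): e=[0,-18,30] → .  [on edge]
    (3,2)@(7, 5): e=[0,-6,18] → .  [on edge]
    (4,3)@(9, 7): e=[0,6,6] → X  [on edge]
    (5,3)@(11, 7): e=[4,-2,10] → .
    (4,4)@(9, 9): e=[-4,26,-10] → .
    (5,4)@(11, 9): e=[0,18,-6] → .  [on edge]
    (7,4)@(15, 9): e=[8,2,2] → X
    (8,4)@(17, 9): e=[12,-6,6] → .
  covered (2 px):
    . . . . . . . . . .
    . . . . . . . . . .
    . . . . . . . . . .
    . . . . X . . . . .
    . . . . . . . X . .
T3:
  2·area = 48
  edge (17, 9)→(10, 4): d=(-7,-5) inclusive
  edge (10, 4)→(14, 0): d=(4,-4) inclusive
  edge (14, 0)→(17, 9): d=(3,9) inclusive
    (6,0)@(13, 1): e=[36,0,12] → X  [on edge]
    (7,0)@(15, 1): e=[46,8,-6] → .
    (5,1)@(11, 3): e=[12,0,36] → X  [on edge]
    (7,1)@(15, 3): e=[32,16,0] → X  [on edge]
    (8,1)@(17, 3): e=[42,24,-18] → .
    (4,2)@(9, 5): e=[-12,0,60] → .  [on edge]
    (5,2)@(11, 5): e=[-2,8,42] → .
    (6,2)@(13, 5): e=[8,16,24] → X
    (8,2)@(17, 5): e=[28,32,-12] → .
    (3,3)@(7, 7): e=[-36,0,84] → .  [on edge]
    (6,3)@(13, 7): e=[-6,24,30] → .
    (7,3)@(15, 7): e=[4,32,12] → X
    (2,4)@(5, 9): e=[-60,0,108] → .  [on edge]
    (8,4)@(17, 9): e=[0,48,0] → X  [on edge]
  covered (8 px):
    . . . . . . X . . .
    . . . . . X X X . .
    . . . . . . X X . .
    . . . . . . . X . .
    . . . . . . . . X .

Z-buffer (winner per pixel, '.' = empty):
  . . . . . . 1 1 . .
  . . . 0 0 0 3 3 . .
  . . . . . . 3 3 . .
  . . . . 2 . . 3 . .
  . . . . . . . 2 3 .

Final: -1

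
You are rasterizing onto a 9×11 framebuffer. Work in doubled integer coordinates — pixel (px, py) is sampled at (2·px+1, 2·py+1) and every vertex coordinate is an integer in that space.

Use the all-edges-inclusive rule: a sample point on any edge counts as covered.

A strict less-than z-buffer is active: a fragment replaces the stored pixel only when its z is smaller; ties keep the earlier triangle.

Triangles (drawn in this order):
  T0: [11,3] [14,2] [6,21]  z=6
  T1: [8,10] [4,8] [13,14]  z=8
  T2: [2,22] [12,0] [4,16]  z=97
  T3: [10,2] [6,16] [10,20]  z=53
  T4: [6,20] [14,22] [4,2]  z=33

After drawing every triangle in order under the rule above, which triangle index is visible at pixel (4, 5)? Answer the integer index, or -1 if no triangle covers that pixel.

T0:
  2·area = 49
  edge (11, 3)→(14, 2): d=(3,-1) inclusive
  edge (14, 2)→(6, 21): d=(-8,19) inclusive
  edge (6, 21)→(11, 3): d=(5,-18) inclusive
    (8,0)@(17, 1): e=[0,-49,98] → ·  [on edge]
    (5,1)@(11, 3): e=[0,49,0] → █  [on edge]
    (6,1)@(13, 3): e=[2,11,36] → █
    (7,1)@(15, 3): e=[4,-27,72] → ·
    (2,2)@(5, 5): e=[0,147,-98] → ·  [on edge]
    (5,2)@(11, 5): e=[6,33,10] → █
    (6,2)@(13, 5): e=[8,-5,46] → ·
    (5,3)@(11, 7): e=[12,17,20] → █
    (6,3)@(13, 7): e=[14,-21,56] → ·
    (5,4)@(11, 9): e=[18,1,30] → █
    (6,4)@(13, 9): e=[20,-37,66] → ·
    (4,5)@(9, 11): e=[22,23,4] → █
  covered (7 px):
    · · · · · · · · ·
    · · · · · █ █ · ·
    · · · · · █ · · ·
    · · · · · █ · · ·
    · · · · · █ · · ·
    · · · · █ · · · ·
    · · · · █ · · · ·
    · · · · · · · · ·
    · · · · · · · · ·
    · · · · · · · · ·
    · · · · · · · · ·
T1:
  2·area = 6  (B↔C swapped to make it positive)
  edge (8, 10)→(13, 14): d=(5,4) inclusive
  edge (13, 14)→(4, 8): d=(-9,-6) inclusive
  edge (4, 8)→(8, 10): d=(4,2) inclusive
    (4,5)@(9, 11): e=[1,3,2] → █
    (5,5)@(11, 11): e=[-7,15,-2] → ·
    (4,6)@(9, 13): e=[11,-15,10] → ·
  covered (1 px):
    · · · · · · · · ·
    · · · · · · · · ·
    · · · · · · · · ·
    · · · · · · · · ·
    · · · · · · · · ·
    · · · · █ · · · ·
    · · · · · · · · ·
    · · · · · · · · ·
    · · · · · · · · ·
    · · · · · · · · ·
    · · · · · · · · ·
T2:
  2·area = 16  (B↔C swapped to make it positive)
  edge (2, 22)→(4, 16): d=(2,-6) inclusive
  edge (4, 16)→(12, 0): d=(8,-16) inclusive
  edge (12, 0)→(2, 22): d=(-10,22) inclusive
    (4,0)@(9, 1): e=[0,-40,56] → ·  [on edge]
    (3,3)@(7, 7): e=[0,-24,40] → ·  [on edge]
    (3,5)@(7, 11): e=[8,8,0] → █  [on edge]
    (4,5)@(9, 11): e=[20,40,-44] → ·
    (2,6)@(5, 13): e=[0,-8,24] → ·  [on edge]
    (3,6)@(7, 13): e=[12,24,-20] → ·
    (2,7)@(5, 15): e=[4,8,4] → █
    (3,7)@(7, 15): e=[16,40,-40] → ·
    (2,8)@(5, 17): e=[8,24,-16] → ·
    (1,9)@(3, 19): e=[0,8,8] → █  [on edge]
    (2,9)@(5, 19): e=[12,40,-36] → ·
    (1,10)@(3, 21): e=[4,24,-12] → ·
  covered (3 px):
    · · · · · · · · ·
    · · · · · · · · ·
    · · · · · · · · ·
    · · · · · · · · ·
    · · · · · · · · ·
    · · · █ · · · · ·
    · · · · · · · · ·
    · · █ · · · · · ·
    · · · · · · · · ·
    · █ · · · · · · ·
    · · · · · · · · ·
T3:
  2·area = 72  (B↔C swapped to make it positive)
  edge (10, 2)→(10, 20): d=(0,18) inclusive
  edge (10, 20)→(6, 16): d=(-4,-4) inclusive
  edge (6, 16)→(10, 2): d=(4,-14) inclusive
    (4,3)@(9, 7): e=[18,48,6] → █
    (5,3)@(11, 7): e=[-18,56,34] → ·
    (4,4)@(9, 9): e=[18,40,14] → █
    (5,4)@(11, 9): e=[-18,48,42] → ·
    (0,5)@(1, 11): e=[162,0,-90] → ·  [on edge]
    (4,5)@(9, 11): e=[18,32,22] → █
    (5,5)@(11, 11): e=[-18,40,50] → ·
    (1,6)@(3, 13): e=[126,0,-54] → ·  [on edge]
    (3,6)@(7, 13): e=[54,16,2] → █
    (5,6)@(11, 13): e=[-18,32,58] → ·
    (2,7)@(5, 15): e=[90,0,-18] → ·  [on edge]
    (3,7)@(7, 15): e=[54,8,10] → █
    (3,8)@(7, 17): e=[54,0,18] → █  [on edge]
    (4,9)@(9, 19): e=[18,0,54] → █  [on edge]
    (5,10)@(11, 21): e=[-18,0,90] → ·  [on edge]
  covered (10 px):
    · · · · · · · · ·
    · · · · · · · · ·
    · · · · · · · · ·
    · · · · █ · · · ·
    · · · · █ · · · ·
    · · · · █ · · · ·
    · · · █ █ · · · ·
    · · · █ █ · · · ·
    · · · █ █ · · · ·
    · · · · █ · · · ·
    · · · · · · · · ·
T4:
  2·area = 140  (B↔C swapped to make it positive)
  edge (6, 20)→(4, 2): d=(-2,-18) inclusive
  edge (4, 2)→(14, 22): d=(10,20) inclusive
  edge (14, 22)→(6, 20): d=(-8,-2) inclusive
    (2,2)@(5, 5): e=[12,10,118] → █
    (3,2)@(7, 5): e=[48,-30,122] → ·
    (2,3)@(5, 7): e=[8,30,102] → █
    (3,3)@(7, 7): e=[44,-10,106] → ·
    (2,4)@(5, 9): e=[4,50,86] → █
    (3,4)@(7, 9): e=[40,10,90] → █
    (4,4)@(9, 9): e=[76,-30,94] → ·
    (2,5)@(5, 11): e=[0,70,70] → █  [on edge]
    (4,5)@(9, 11): e=[72,-10,78] → ·
    (2,6)@(5, 13): e=[-4,90,54] → ·
    (3,6)@(7, 13): e=[32,50,58] → █
    (4,6)@(9, 13): e=[68,10,62] → █
  covered (18 px):
    · · · · · · · · ·
    · · · · · · · · ·
    · · █ · · · · · ·
    · · █ · · · · · ·
    · · █ █ · · · · ·
    · · █ █ · · · · ·
    · · · █ █ · · · ·
    · · · █ █ · · · ·
    · · · █ █ █ · · ·
    · · · █ █ █ · · ·
    · · · · · █ █ · ·

Z-buffer (winner per pixel, '.' = empty):
  . . . . . . . . .
  . . . . . 0 0 . .
  . . 4 . . 0 . . .
  . . 4 . 3 0 . . .
  . . 4 4 3 0 . . .
  . . 4 4 0 . . . .
  . . . 4 0 . . . .
  . . 2 4 4 . . . .
  . . . 4 4 4 . . .
  . 2 . 4 4 4 . . .
  . . . . . 4 4 . .

Result: 0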